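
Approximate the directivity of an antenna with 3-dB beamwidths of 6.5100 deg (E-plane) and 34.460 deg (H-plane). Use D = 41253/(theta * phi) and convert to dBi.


D_linear = 41253 / (6.5100 * 34.460) = 183.8905
D_dBi = 10 * log10(183.8905) = 22.65 dBi

22.65 dBi


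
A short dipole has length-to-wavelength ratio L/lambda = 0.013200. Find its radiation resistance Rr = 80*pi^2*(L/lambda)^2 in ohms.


Rr = 80 * pi^2 * (0.013200)^2 = 80 * 9.869604 * 1.742400e-04 = 0.1376 ohm

0.1376 ohm


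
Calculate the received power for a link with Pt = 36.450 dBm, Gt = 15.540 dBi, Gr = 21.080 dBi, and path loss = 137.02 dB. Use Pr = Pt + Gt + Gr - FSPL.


Pr = 36.450 + 15.540 + 21.080 - 137.02 = -63.95 dBm

-63.95 dBm


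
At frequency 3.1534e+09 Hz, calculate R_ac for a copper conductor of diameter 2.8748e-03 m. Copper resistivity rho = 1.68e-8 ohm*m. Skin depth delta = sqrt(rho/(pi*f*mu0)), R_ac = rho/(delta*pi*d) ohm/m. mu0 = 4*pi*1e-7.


delta = sqrt(1.68e-8 / (pi * 3.1534e+09 * 4*pi*1e-7)) = 1.161677e-06 m
R_ac = 1.68e-8 / (1.161677e-06 * pi * 2.8748e-03) = 1.601 ohm/m

1.601 ohm/m


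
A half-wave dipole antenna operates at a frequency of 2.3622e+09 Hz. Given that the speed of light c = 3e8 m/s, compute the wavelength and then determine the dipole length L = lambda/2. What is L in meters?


lambda = c / f = 3.0000e+08 / 2.3622e+09 = 0.1270003 m
L = lambda / 2 = 0.1270003 / 2 = 0.06350 m

0.06350 m


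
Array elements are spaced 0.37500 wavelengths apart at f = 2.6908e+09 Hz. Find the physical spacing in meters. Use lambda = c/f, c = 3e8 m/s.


lambda = c / f = 3.0000e+08 / 2.6908e+09 = 0.1114910 m
d = 0.37500 * 0.1114910 = 0.04181 m

0.04181 m


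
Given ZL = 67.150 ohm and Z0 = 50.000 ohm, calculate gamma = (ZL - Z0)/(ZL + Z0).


gamma = (67.150 - 50.000) / (67.150 + 50.000) = 0.1464

0.1464


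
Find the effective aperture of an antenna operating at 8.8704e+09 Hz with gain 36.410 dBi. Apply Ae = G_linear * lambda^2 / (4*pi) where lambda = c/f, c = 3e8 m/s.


lambda = c / f = 3.0000e+08 / 8.8704e+09 = 0.03382035 m
G_linear = 10^(36.410/10) = 4375.221
Ae = G_linear * lambda^2 / (4*pi) = 4375.221 * 0.03382035^2 / (4*pi) = 0.3982 m^2

0.3982 m^2


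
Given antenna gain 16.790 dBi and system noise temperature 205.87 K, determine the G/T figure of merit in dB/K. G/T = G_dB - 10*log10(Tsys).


G/T = 16.790 - 10*log10(205.87) = 16.790 - 23.13593 = -6.346 dB/K

-6.346 dB/K


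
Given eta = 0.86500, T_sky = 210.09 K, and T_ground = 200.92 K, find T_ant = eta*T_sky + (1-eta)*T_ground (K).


T_ant = 0.86500 * 210.09 + (1 - 0.86500) * 200.92 = 208.9 K

208.9 K


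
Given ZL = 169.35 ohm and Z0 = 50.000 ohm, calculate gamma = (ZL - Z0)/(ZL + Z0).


gamma = (169.35 - 50.000) / (169.35 + 50.000) = 0.5441

0.5441


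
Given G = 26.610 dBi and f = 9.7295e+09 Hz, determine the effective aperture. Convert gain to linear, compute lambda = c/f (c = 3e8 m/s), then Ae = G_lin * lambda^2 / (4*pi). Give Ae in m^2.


lambda = c / f = 3.0000e+08 / 9.7295e+09 = 0.03083406 m
G_linear = 10^(26.610/10) = 458.1419
Ae = G_linear * lambda^2 / (4*pi) = 458.1419 * 0.03083406^2 / (4*pi) = 0.03466 m^2

0.03466 m^2


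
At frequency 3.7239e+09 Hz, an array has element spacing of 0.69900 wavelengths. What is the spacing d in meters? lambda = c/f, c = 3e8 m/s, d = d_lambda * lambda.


lambda = c / f = 3.0000e+08 / 3.7239e+09 = 0.08056070 m
d = 0.69900 * 0.08056070 = 0.05631 m

0.05631 m


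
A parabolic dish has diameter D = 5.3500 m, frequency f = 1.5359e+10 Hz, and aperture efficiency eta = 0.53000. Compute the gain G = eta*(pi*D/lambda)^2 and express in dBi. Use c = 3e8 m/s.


lambda = c / f = 3.0000e+08 / 1.5359e+10 = 0.01953252 m
G_linear = 0.53000 * (pi * 5.3500 / 0.01953252)^2 = 392434.0
G_dBi = 10 * log10(392434.0) = 55.94 dBi

55.94 dBi


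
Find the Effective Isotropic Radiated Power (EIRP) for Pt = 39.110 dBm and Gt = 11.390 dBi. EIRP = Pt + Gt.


EIRP = Pt + Gt = 39.110 + 11.390 = 50.50 dBm

50.50 dBm


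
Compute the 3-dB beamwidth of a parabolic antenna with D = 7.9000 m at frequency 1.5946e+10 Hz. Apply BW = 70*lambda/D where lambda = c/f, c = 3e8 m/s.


lambda = c / f = 3.0000e+08 / 1.5946e+10 = 0.01881350 m
BW = 70 * 0.01881350 / 7.9000 = 0.1667 deg

0.1667 deg


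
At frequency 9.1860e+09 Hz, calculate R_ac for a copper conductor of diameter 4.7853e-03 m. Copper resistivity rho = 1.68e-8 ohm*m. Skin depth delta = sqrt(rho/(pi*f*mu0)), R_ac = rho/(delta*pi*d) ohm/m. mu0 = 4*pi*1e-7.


delta = sqrt(1.68e-8 / (pi * 9.1860e+09 * 4*pi*1e-7)) = 6.806307e-07 m
R_ac = 1.68e-8 / (6.806307e-07 * pi * 4.7853e-03) = 1.642 ohm/m

1.642 ohm/m


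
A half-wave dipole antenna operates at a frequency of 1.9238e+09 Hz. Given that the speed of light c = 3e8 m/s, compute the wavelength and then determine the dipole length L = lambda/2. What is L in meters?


lambda = c / f = 3.0000e+08 / 1.9238e+09 = 0.1559414 m
L = lambda / 2 = 0.1559414 / 2 = 0.07797 m

0.07797 m


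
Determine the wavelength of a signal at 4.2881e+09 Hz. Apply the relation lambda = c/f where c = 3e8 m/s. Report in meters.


lambda = c / f = 3.0000e+08 / 4.2881e+09 = 0.06996 m

0.06996 m


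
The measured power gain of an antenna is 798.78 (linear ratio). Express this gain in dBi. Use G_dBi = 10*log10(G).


G_dBi = 10 * log10(798.78) = 29.02 dBi

29.02 dBi


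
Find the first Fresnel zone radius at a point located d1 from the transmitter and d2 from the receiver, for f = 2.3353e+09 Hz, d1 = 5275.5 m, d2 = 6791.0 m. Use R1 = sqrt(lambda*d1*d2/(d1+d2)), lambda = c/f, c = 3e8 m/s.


lambda = c / f = 3.0000e+08 / 2.3353e+09 = 0.1284632 m
R1 = sqrt(0.1284632 * 5275.5 * 6791.0 / (5275.5 + 6791.0)) = 19.53 m

19.53 m


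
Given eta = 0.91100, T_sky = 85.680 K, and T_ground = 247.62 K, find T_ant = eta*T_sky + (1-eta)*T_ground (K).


T_ant = 0.91100 * 85.680 + (1 - 0.91100) * 247.62 = 100.1 K

100.1 K


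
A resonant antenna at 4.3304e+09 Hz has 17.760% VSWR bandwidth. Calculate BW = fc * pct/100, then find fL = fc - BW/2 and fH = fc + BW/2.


BW = 4.3304e+09 * 17.760/100 = 7.690790e+08 Hz
fL = 4.3304e+09 - 7.690790e+08/2 = 3.946e+09 Hz
fH = 4.3304e+09 + 7.690790e+08/2 = 4.715e+09 Hz

BW=7.691e+08 Hz, fL=3.946e+09 Hz, fH=4.715e+09 Hz


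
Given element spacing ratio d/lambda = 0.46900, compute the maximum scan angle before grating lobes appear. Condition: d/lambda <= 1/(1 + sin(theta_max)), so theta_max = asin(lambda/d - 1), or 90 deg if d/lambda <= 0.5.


lambda/d - 1 = 1/0.46900 - 1 = 1.132196 >= 1
d/lambda <= 0.5, so the array can scan to endfire without grating lobes: theta_max = 90 deg

90 deg


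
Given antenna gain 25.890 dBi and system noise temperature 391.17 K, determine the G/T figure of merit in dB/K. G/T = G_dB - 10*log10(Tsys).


G/T = 25.890 - 10*log10(391.17) = 25.890 - 25.92366 = -0.03366 dB/K

-0.03366 dB/K


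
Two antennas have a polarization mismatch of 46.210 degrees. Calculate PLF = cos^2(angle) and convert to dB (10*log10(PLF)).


PLF_linear = cos^2(46.210 deg) = 0.4788878
PLF_dB = 10 * log10(0.4788878) = -3.198 dB

-3.198 dB


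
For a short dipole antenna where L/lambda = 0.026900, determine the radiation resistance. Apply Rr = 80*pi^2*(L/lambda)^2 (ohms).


Rr = 80 * pi^2 * (0.026900)^2 = 80 * 9.869604 * 7.236100e-04 = 0.5713 ohm

0.5713 ohm


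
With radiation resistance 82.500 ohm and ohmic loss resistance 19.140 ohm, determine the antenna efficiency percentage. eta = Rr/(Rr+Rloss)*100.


eta = 82.500 / (82.500 + 19.140) * 100 = 81.17%

81.17%


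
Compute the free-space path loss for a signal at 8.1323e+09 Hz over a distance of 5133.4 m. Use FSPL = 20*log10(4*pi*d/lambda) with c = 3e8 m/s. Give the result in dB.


lambda = c / f = 3.0000e+08 / 8.1323e+09 = 0.03688993 m
FSPL = 20 * log10(4*pi*5133.4/0.03688993) = 124.9 dB

124.9 dB


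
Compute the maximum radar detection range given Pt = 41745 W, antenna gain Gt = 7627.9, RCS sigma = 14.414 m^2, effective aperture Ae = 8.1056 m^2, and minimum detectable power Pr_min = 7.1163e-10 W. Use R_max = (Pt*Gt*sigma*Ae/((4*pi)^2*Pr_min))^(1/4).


R^4 = 41745*7627.9*14.414*8.1056 / ((4*pi)^2 * 7.1163e-10) = 3.310588e+17
R_max = 3.310588e+17^0.25 = 23987 m

23987 m


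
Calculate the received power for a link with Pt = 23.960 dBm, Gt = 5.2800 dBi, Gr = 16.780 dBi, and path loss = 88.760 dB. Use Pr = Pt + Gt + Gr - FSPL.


Pr = 23.960 + 5.2800 + 16.780 - 88.760 = -42.74 dBm

-42.74 dBm


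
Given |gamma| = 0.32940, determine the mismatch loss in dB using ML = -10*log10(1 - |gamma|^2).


ML = -10 * log10(1 - 0.32940^2) = -10 * log10(0.89149564) = 0.4988 dB

0.4988 dB


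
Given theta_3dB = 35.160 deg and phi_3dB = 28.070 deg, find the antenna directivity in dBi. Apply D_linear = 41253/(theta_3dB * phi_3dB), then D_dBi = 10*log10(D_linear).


D_linear = 41253 / (35.160 * 28.070) = 41.79884
D_dBi = 10 * log10(41.79884) = 16.21 dBi

16.21 dBi


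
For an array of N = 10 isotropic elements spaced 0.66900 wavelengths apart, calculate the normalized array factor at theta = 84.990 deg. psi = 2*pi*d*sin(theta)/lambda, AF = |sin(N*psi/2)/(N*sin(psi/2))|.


psi = 2*pi*0.66900*sin(84.990 deg) = 4.187392 rad
AF = |sin(10*4.187392/2) / (10*sin(4.187392/2))| = 0.1004

0.1004


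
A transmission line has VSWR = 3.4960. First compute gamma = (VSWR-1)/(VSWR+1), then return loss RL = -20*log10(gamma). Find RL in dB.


gamma = (3.4960 - 1) / (3.4960 + 1) = 0.5551601
RL = -20 * log10(0.5551601) = 5.112 dB

5.112 dB


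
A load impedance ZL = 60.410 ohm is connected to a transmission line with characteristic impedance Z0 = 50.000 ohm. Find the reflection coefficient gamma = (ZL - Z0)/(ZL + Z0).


gamma = (60.410 - 50.000) / (60.410 + 50.000) = 0.09428

0.09428


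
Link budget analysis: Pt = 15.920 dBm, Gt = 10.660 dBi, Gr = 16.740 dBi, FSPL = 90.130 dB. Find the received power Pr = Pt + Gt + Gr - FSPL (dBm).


Pr = 15.920 + 10.660 + 16.740 - 90.130 = -46.81 dBm

-46.81 dBm


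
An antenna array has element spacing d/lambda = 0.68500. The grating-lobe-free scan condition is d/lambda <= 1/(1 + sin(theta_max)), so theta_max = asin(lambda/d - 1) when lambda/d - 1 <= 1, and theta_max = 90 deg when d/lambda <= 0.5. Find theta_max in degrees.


lambda/d - 1 = 1/0.68500 - 1 = 0.4598540
theta_max = asin(0.4598540) = 27.38 deg

27.38 deg


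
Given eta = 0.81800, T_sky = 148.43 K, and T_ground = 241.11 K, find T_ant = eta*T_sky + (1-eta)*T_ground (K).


T_ant = 0.81800 * 148.43 + (1 - 0.81800) * 241.11 = 165.3 K

165.3 K


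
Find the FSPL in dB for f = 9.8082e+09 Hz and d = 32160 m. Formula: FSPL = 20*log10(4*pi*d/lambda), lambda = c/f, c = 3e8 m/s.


lambda = c / f = 3.0000e+08 / 9.8082e+09 = 0.03058665 m
FSPL = 20 * log10(4*pi*32160/0.03058665) = 142.4 dB

142.4 dB


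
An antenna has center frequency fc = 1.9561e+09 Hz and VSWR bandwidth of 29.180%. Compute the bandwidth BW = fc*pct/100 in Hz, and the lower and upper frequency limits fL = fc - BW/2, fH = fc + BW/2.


BW = 1.9561e+09 * 29.180/100 = 5.707900e+08 Hz
fL = 1.9561e+09 - 5.707900e+08/2 = 1.671e+09 Hz
fH = 1.9561e+09 + 5.707900e+08/2 = 2.241e+09 Hz

BW=5.708e+08 Hz, fL=1.671e+09 Hz, fH=2.241e+09 Hz


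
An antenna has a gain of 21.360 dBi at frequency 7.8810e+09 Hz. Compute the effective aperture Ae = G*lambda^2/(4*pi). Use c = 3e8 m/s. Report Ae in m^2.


lambda = c / f = 3.0000e+08 / 7.8810e+09 = 0.03806624 m
G_linear = 10^(21.360/10) = 136.7729
Ae = G_linear * lambda^2 / (4*pi) = 136.7729 * 0.03806624^2 / (4*pi) = 0.01577 m^2

0.01577 m^2


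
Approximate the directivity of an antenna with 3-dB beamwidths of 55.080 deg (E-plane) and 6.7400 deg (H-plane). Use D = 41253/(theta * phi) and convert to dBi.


D_linear = 41253 / (55.080 * 6.7400) = 111.1224
D_dBi = 10 * log10(111.1224) = 20.46 dBi

20.46 dBi


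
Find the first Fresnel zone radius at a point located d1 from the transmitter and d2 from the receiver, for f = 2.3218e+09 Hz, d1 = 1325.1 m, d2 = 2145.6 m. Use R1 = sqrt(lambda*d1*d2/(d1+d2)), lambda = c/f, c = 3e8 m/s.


lambda = c / f = 3.0000e+08 / 2.3218e+09 = 0.1292101 m
R1 = sqrt(0.1292101 * 1325.1 * 2145.6 / (1325.1 + 2145.6)) = 10.29 m

10.29 m


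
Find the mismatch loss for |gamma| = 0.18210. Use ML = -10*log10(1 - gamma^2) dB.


ML = -10 * log10(1 - 0.18210^2) = -10 * log10(0.96683959) = 0.1465 dB

0.1465 dB


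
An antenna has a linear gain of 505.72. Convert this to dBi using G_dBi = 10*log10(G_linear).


G_dBi = 10 * log10(505.72) = 27.04 dBi

27.04 dBi


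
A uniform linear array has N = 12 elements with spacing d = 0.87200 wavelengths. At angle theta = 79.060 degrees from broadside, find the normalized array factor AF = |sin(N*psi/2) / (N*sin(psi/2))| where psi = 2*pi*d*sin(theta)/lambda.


psi = 2*pi*0.87200*sin(79.060 deg) = 5.379366 rad
AF = |sin(12*5.379366/2) / (12*sin(5.379366/2))| = 0.1447

0.1447


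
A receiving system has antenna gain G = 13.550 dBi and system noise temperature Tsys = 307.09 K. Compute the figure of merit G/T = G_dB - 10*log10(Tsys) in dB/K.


G/T = 13.550 - 10*log10(307.09) = 13.550 - 24.87266 = -11.32 dB/K

-11.32 dB/K


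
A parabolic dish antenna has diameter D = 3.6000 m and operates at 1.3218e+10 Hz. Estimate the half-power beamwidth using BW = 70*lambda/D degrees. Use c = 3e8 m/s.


lambda = c / f = 3.0000e+08 / 1.3218e+10 = 0.02269632 m
BW = 70 * 0.02269632 / 3.6000 = 0.4413 deg

0.4413 deg


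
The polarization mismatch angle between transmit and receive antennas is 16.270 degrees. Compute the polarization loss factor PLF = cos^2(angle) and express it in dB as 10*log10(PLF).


PLF_linear = cos^2(16.270 deg) = 0.9215081
PLF_dB = 10 * log10(0.9215081) = -0.3550 dB

-0.3550 dB


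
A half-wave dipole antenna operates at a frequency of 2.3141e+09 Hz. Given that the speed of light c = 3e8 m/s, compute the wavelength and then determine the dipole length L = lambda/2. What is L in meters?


lambda = c / f = 3.0000e+08 / 2.3141e+09 = 0.1296400 m
L = lambda / 2 = 0.1296400 / 2 = 0.06482 m

0.06482 m


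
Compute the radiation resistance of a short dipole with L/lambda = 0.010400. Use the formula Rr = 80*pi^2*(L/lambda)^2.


Rr = 80 * pi^2 * (0.010400)^2 = 80 * 9.869604 * 1.081600e-04 = 0.08540 ohm

0.08540 ohm


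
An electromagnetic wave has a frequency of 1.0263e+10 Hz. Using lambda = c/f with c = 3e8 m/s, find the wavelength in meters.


lambda = c / f = 3.0000e+08 / 1.0263e+10 = 0.02923 m

0.02923 m


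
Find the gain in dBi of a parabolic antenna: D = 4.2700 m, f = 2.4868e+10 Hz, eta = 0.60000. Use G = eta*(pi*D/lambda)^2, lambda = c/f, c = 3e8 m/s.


lambda = c / f = 3.0000e+08 / 2.4868e+10 = 0.01206370 m
G_linear = 0.60000 * (pi * 4.2700 / 0.01206370)^2 = 741900.5
G_dBi = 10 * log10(741900.5) = 58.70 dBi

58.70 dBi


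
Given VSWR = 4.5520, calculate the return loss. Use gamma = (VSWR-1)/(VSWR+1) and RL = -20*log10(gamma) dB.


gamma = (4.5520 - 1) / (4.5520 + 1) = 0.6397695
RL = -20 * log10(0.6397695) = 3.880 dB

3.880 dB


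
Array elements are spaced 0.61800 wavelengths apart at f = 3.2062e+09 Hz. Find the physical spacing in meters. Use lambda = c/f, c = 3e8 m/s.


lambda = c / f = 3.0000e+08 / 3.2062e+09 = 0.09356871 m
d = 0.61800 * 0.09356871 = 0.05783 m

0.05783 m


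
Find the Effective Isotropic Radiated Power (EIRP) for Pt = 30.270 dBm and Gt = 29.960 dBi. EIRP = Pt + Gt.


EIRP = Pt + Gt = 30.270 + 29.960 = 60.23 dBm

60.23 dBm


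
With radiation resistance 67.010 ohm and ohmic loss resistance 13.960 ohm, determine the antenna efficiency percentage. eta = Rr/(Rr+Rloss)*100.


eta = 67.010 / (67.010 + 13.960) * 100 = 82.76%

82.76%


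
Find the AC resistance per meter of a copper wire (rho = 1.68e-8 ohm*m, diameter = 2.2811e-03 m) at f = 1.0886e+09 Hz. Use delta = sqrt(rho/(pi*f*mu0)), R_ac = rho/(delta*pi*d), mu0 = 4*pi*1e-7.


delta = sqrt(1.68e-8 / (pi * 1.0886e+09 * 4*pi*1e-7)) = 1.977154e-06 m
R_ac = 1.68e-8 / (1.977154e-06 * pi * 2.2811e-03) = 1.186 ohm/m

1.186 ohm/m


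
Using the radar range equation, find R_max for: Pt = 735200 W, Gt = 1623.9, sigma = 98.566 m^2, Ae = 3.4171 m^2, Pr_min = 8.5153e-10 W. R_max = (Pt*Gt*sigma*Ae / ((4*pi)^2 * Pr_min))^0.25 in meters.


R^4 = 735200*1623.9*98.566*3.4171 / ((4*pi)^2 * 8.5153e-10) = 2.990404e+18
R_max = 2.990404e+18^0.25 = 41585 m

41585 m


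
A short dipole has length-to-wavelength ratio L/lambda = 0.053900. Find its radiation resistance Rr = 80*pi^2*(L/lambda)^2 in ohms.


Rr = 80 * pi^2 * (0.053900)^2 = 80 * 9.869604 * 2.905210e-03 = 2.294 ohm

2.294 ohm


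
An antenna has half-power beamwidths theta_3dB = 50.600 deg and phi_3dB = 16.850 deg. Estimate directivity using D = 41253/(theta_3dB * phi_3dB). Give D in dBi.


D_linear = 41253 / (50.600 * 16.850) = 48.38437
D_dBi = 10 * log10(48.38437) = 16.85 dBi

16.85 dBi


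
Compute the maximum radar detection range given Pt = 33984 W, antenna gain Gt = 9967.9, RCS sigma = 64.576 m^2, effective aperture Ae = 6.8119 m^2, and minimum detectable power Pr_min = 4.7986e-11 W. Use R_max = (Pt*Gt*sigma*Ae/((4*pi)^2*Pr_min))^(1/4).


R^4 = 33984*9967.9*64.576*6.8119 / ((4*pi)^2 * 4.7986e-11) = 1.966452e+19
R_max = 1.966452e+19^0.25 = 66592 m

66592 m


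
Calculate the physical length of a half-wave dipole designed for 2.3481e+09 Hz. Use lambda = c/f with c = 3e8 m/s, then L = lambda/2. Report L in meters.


lambda = c / f = 3.0000e+08 / 2.3481e+09 = 0.1277629 m
L = lambda / 2 = 0.1277629 / 2 = 0.06388 m

0.06388 m


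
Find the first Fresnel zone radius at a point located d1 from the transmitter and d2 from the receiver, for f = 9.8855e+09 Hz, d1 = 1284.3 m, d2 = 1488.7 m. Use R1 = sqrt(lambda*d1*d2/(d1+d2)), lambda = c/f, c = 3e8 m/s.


lambda = c / f = 3.0000e+08 / 9.8855e+09 = 0.03034748 m
R1 = sqrt(0.03034748 * 1284.3 * 1488.7 / (1284.3 + 1488.7)) = 4.574 m

4.574 m


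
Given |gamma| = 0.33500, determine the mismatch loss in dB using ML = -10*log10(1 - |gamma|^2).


ML = -10 * log10(1 - 0.33500^2) = -10 * log10(0.887775) = 0.5170 dB

0.5170 dB


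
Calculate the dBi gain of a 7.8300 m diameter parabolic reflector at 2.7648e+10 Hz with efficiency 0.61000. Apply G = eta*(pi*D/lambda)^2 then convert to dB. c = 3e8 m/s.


lambda = c / f = 3.0000e+08 / 2.7648e+10 = 0.01085069 m
G_linear = 0.61000 * (pi * 7.8300 / 0.01085069)^2 = 3.135006e+06
G_dBi = 10 * log10(3.135006e+06) = 64.96 dBi

64.96 dBi


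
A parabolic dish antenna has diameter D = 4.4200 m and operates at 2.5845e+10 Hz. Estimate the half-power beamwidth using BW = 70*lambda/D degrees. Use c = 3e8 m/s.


lambda = c / f = 3.0000e+08 / 2.5845e+10 = 0.01160766 m
BW = 70 * 0.01160766 / 4.4200 = 0.1838 deg

0.1838 deg


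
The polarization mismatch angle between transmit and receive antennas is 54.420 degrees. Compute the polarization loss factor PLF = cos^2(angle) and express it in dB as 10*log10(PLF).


PLF_linear = cos^2(54.420 deg) = 0.3385367
PLF_dB = 10 * log10(0.3385367) = -4.704 dB

-4.704 dB


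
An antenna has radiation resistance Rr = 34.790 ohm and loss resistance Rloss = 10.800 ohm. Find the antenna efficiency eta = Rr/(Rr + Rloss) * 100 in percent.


eta = 34.790 / (34.790 + 10.800) * 100 = 76.31%

76.31%


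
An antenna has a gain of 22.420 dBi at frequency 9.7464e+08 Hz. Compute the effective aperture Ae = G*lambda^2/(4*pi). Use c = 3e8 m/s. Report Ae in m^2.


lambda = c / f = 3.0000e+08 / 9.7464e+08 = 0.3078060 m
G_linear = 10^(22.420/10) = 174.5822
Ae = G_linear * lambda^2 / (4*pi) = 174.5822 * 0.3078060^2 / (4*pi) = 1.316 m^2

1.316 m^2


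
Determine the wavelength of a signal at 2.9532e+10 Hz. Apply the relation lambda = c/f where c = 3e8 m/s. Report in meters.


lambda = c / f = 3.0000e+08 / 2.9532e+10 = 0.01016 m

0.01016 m


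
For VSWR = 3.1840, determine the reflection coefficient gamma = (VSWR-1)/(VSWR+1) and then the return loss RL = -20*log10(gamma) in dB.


gamma = (3.1840 - 1) / (3.1840 + 1) = 0.5219885
RL = -20 * log10(0.5219885) = 5.647 dB

5.647 dB


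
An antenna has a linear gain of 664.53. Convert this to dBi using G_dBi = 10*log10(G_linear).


G_dBi = 10 * log10(664.53) = 28.23 dBi

28.23 dBi


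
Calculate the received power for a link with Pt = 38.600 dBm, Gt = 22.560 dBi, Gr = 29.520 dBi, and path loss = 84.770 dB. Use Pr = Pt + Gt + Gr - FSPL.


Pr = 38.600 + 22.560 + 29.520 - 84.770 = 5.91 dBm

5.91 dBm


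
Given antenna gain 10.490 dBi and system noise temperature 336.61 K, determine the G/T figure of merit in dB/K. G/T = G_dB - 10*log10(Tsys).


G/T = 10.490 - 10*log10(336.61) = 10.490 - 25.27127 = -14.78 dB/K

-14.78 dB/K


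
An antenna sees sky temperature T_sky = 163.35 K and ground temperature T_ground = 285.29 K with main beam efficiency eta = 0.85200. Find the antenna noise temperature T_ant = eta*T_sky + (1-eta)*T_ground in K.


T_ant = 0.85200 * 163.35 + (1 - 0.85200) * 285.29 = 181.4 K

181.4 K


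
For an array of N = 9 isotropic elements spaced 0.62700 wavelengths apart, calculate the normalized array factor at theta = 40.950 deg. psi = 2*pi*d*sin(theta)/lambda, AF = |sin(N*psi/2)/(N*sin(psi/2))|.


psi = 2*pi*0.62700*sin(40.950 deg) = 2.581986 rad
AF = |sin(9*2.581986/2) / (9*sin(2.581986/2))| = 0.09386

0.09386


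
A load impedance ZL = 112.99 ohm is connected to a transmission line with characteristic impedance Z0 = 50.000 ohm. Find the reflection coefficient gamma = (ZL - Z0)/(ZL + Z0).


gamma = (112.99 - 50.000) / (112.99 + 50.000) = 0.3865

0.3865


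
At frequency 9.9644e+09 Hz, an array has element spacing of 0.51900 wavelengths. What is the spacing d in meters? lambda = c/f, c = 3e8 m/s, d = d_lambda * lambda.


lambda = c / f = 3.0000e+08 / 9.9644e+09 = 0.03010718 m
d = 0.51900 * 0.03010718 = 0.01563 m

0.01563 m


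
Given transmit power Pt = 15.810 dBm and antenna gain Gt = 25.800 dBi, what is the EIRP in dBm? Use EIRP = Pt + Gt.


EIRP = Pt + Gt = 15.810 + 25.800 = 41.61 dBm

41.61 dBm


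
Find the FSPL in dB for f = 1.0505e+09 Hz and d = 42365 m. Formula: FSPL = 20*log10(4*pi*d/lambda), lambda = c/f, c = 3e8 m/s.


lambda = c / f = 3.0000e+08 / 1.0505e+09 = 0.2855783 m
FSPL = 20 * log10(4*pi*42365/0.2855783) = 125.4 dB

125.4 dB


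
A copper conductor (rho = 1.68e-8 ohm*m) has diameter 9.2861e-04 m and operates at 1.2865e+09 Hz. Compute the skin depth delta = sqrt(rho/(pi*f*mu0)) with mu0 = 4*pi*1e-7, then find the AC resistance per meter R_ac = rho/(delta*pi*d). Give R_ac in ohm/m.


delta = sqrt(1.68e-8 / (pi * 1.2865e+09 * 4*pi*1e-7)) = 1.818737e-06 m
R_ac = 1.68e-8 / (1.818737e-06 * pi * 9.2861e-04) = 3.166 ohm/m

3.166 ohm/m


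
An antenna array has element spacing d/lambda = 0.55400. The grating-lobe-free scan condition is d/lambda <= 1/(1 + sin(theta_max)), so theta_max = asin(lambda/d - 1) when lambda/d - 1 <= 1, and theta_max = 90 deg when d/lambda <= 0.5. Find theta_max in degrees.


lambda/d - 1 = 1/0.55400 - 1 = 0.8050542
theta_max = asin(0.8050542) = 53.62 deg

53.62 deg


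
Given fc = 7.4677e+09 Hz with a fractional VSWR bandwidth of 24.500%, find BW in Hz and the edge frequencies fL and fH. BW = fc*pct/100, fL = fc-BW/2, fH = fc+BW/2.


BW = 7.4677e+09 * 24.500/100 = 1.829586e+09 Hz
fL = 7.4677e+09 - 1.829586e+09/2 = 6.553e+09 Hz
fH = 7.4677e+09 + 1.829586e+09/2 = 8.382e+09 Hz

BW=1.830e+09 Hz, fL=6.553e+09 Hz, fH=8.382e+09 Hz


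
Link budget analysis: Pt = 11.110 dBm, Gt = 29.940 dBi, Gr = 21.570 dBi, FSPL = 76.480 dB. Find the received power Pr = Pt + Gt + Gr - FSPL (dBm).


Pr = 11.110 + 29.940 + 21.570 - 76.480 = -13.86 dBm

-13.86 dBm


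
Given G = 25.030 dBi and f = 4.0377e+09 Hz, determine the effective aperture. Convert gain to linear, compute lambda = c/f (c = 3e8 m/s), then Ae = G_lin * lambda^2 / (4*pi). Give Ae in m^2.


lambda = c / f = 3.0000e+08 / 4.0377e+09 = 0.07429973 m
G_linear = 10^(25.030/10) = 318.4198
Ae = G_linear * lambda^2 / (4*pi) = 318.4198 * 0.07429973^2 / (4*pi) = 0.1399 m^2

0.1399 m^2


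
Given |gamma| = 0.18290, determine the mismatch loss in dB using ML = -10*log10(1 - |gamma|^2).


ML = -10 * log10(1 - 0.18290^2) = -10 * log10(0.96654759) = 0.1478 dB

0.1478 dB


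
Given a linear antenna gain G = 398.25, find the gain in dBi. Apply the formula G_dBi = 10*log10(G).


G_dBi = 10 * log10(398.25) = 26.00 dBi

26.00 dBi


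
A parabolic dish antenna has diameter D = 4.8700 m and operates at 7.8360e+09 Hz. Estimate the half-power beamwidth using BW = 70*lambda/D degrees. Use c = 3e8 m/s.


lambda = c / f = 3.0000e+08 / 7.8360e+09 = 0.03828484 m
BW = 70 * 0.03828484 / 4.8700 = 0.5503 deg

0.5503 deg


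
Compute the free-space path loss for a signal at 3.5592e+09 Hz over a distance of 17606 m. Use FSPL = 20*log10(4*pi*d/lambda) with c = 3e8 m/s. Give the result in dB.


lambda = c / f = 3.0000e+08 / 3.5592e+09 = 0.08428860 m
FSPL = 20 * log10(4*pi*17606/0.08428860) = 128.4 dB

128.4 dB


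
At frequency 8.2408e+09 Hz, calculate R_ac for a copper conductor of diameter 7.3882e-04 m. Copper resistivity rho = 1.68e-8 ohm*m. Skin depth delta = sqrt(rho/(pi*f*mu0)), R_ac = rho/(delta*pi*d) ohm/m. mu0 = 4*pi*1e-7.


delta = sqrt(1.68e-8 / (pi * 8.2408e+09 * 4*pi*1e-7)) = 7.186048e-07 m
R_ac = 1.68e-8 / (7.186048e-07 * pi * 7.3882e-04) = 10.07 ohm/m

10.07 ohm/m


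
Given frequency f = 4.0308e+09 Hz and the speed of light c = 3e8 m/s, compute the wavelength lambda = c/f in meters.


lambda = c / f = 3.0000e+08 / 4.0308e+09 = 0.07443 m

0.07443 m


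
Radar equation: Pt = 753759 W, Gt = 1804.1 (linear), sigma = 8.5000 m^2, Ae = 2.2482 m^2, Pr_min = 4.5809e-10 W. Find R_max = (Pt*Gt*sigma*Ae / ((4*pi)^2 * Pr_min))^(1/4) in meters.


R^4 = 753759*1804.1*8.5000*2.2482 / ((4*pi)^2 * 4.5809e-10) = 3.592332e+17
R_max = 3.592332e+17^0.25 = 24482 m

24482 m


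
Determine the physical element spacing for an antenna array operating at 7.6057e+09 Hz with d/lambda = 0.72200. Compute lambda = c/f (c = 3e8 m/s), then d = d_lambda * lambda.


lambda = c / f = 3.0000e+08 / 7.6057e+09 = 0.03944410 m
d = 0.72200 * 0.03944410 = 0.02848 m

0.02848 m


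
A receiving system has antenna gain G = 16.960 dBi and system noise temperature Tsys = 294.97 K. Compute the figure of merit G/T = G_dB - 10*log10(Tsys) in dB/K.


G/T = 16.960 - 10*log10(294.97) = 16.960 - 24.69778 = -7.738 dB/K

-7.738 dB/K


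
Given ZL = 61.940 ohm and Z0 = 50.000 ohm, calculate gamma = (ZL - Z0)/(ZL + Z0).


gamma = (61.940 - 50.000) / (61.940 + 50.000) = 0.1067

0.1067


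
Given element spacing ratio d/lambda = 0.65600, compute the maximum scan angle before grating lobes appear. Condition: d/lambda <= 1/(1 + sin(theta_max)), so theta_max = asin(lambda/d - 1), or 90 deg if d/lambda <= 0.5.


lambda/d - 1 = 1/0.65600 - 1 = 0.5243902
theta_max = asin(0.5243902) = 31.63 deg

31.63 deg


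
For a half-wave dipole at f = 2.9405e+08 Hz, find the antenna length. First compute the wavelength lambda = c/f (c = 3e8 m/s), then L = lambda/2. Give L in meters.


lambda = c / f = 3.0000e+08 / 2.9405e+08 = 1.020235 m
L = lambda / 2 = 1.020235 / 2 = 0.5101 m

0.5101 m


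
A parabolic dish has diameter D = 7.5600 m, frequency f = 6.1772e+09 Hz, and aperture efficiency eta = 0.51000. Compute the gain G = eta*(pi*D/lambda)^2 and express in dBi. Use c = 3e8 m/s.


lambda = c / f = 3.0000e+08 / 6.1772e+09 = 0.04856569 m
G_linear = 0.51000 * (pi * 7.5600 / 0.04856569)^2 = 121970.4
G_dBi = 10 * log10(121970.4) = 50.86 dBi

50.86 dBi


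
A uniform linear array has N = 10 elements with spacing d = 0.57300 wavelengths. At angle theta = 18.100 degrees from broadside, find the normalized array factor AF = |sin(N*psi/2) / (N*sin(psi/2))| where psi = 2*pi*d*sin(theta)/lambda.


psi = 2*pi*0.57300*sin(18.100 deg) = 1.118518 rad
AF = |sin(10*1.118518/2) / (10*sin(1.118518/2))| = 0.1201

0.1201


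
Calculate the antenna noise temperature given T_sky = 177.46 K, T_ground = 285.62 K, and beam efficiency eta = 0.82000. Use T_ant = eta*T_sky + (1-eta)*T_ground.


T_ant = 0.82000 * 177.46 + (1 - 0.82000) * 285.62 = 196.9 K

196.9 K


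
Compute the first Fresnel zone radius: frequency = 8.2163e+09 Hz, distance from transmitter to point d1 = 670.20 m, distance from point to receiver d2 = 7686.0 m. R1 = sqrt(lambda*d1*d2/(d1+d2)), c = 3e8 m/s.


lambda = c / f = 3.0000e+08 / 8.2163e+09 = 0.03651279 m
R1 = sqrt(0.03651279 * 670.20 * 7686.0 / (670.20 + 7686.0)) = 4.744 m

4.744 m


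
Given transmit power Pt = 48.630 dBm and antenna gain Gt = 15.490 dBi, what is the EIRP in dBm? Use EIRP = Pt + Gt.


EIRP = Pt + Gt = 48.630 + 15.490 = 64.12 dBm

64.12 dBm


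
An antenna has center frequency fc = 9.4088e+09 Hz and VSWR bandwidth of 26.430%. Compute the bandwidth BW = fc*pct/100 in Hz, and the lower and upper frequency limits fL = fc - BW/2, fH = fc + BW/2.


BW = 9.4088e+09 * 26.430/100 = 2.486746e+09 Hz
fL = 9.4088e+09 - 2.486746e+09/2 = 8.165e+09 Hz
fH = 9.4088e+09 + 2.486746e+09/2 = 1.065e+10 Hz

BW=2.487e+09 Hz, fL=8.165e+09 Hz, fH=1.065e+10 Hz


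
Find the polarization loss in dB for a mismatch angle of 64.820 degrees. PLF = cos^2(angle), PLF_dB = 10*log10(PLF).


PLF_linear = cos^2(64.820 deg) = 0.1810191
PLF_dB = 10 * log10(0.1810191) = -7.423 dB

-7.423 dB


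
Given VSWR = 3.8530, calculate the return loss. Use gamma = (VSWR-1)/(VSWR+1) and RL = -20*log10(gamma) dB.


gamma = (3.8530 - 1) / (3.8530 + 1) = 0.5878838
RL = -20 * log10(0.5878838) = 4.614 dB

4.614 dB


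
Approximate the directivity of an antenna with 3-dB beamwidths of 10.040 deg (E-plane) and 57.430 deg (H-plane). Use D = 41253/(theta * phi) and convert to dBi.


D_linear = 41253 / (10.040 * 57.430) = 71.54561
D_dBi = 10 * log10(71.54561) = 18.55 dBi

18.55 dBi


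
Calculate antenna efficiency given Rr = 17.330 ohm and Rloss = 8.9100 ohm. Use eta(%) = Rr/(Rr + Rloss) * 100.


eta = 17.330 / (17.330 + 8.9100) * 100 = 66.04%

66.04%


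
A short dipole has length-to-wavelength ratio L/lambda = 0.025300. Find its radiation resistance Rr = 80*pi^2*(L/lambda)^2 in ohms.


Rr = 80 * pi^2 * (0.025300)^2 = 80 * 9.869604 * 6.400900e-04 = 0.5054 ohm

0.5054 ohm


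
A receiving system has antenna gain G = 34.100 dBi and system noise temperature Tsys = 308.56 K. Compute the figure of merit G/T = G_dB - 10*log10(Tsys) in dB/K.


G/T = 34.100 - 10*log10(308.56) = 34.100 - 24.89340 = 9.207 dB/K

9.207 dB/K


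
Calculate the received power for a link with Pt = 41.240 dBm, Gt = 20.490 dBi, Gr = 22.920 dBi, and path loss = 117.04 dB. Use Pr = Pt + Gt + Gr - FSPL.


Pr = 41.240 + 20.490 + 22.920 - 117.04 = -32.39 dBm

-32.39 dBm


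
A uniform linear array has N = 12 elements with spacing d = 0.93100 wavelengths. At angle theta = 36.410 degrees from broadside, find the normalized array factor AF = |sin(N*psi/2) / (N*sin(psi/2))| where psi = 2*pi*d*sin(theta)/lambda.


psi = 2*pi*0.93100*sin(36.410 deg) = 3.472112 rad
AF = |sin(12*3.472112/2) / (12*sin(3.472112/2))| = 0.07740

0.07740


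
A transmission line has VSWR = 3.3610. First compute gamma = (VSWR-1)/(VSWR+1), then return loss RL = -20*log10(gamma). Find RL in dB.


gamma = (3.3610 - 1) / (3.3610 + 1) = 0.5413896
RL = -20 * log10(0.5413896) = 5.330 dB

5.330 dB


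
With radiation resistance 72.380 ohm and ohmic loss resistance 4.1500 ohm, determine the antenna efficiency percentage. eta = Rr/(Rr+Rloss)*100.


eta = 72.380 / (72.380 + 4.1500) * 100 = 94.58%

94.58%


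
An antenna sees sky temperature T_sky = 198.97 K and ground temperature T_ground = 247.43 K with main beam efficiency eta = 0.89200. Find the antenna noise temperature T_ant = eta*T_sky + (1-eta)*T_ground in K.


T_ant = 0.89200 * 198.97 + (1 - 0.89200) * 247.43 = 204.2 K

204.2 K


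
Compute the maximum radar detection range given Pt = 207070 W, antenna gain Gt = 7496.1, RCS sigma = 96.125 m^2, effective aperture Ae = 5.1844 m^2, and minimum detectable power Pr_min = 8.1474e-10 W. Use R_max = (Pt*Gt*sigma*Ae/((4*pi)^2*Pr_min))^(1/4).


R^4 = 207070*7496.1*96.125*5.1844 / ((4*pi)^2 * 8.1474e-10) = 6.012411e+18
R_max = 6.012411e+18^0.25 = 49518 m

49518 m


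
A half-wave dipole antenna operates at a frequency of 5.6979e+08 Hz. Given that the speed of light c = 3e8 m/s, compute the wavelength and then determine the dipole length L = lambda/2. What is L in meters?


lambda = c / f = 3.0000e+08 / 5.6979e+08 = 0.5265098 m
L = lambda / 2 = 0.5265098 / 2 = 0.2633 m

0.2633 m


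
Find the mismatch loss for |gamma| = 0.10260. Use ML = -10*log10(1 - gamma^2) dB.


ML = -10 * log10(1 - 0.10260^2) = -10 * log10(0.98947324) = 0.04596 dB

0.04596 dB


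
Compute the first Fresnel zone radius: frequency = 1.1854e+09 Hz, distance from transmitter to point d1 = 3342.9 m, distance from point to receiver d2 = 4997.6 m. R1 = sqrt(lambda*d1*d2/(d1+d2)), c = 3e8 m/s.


lambda = c / f = 3.0000e+08 / 1.1854e+09 = 0.2530791 m
R1 = sqrt(0.2530791 * 3342.9 * 4997.6 / (3342.9 + 4997.6)) = 22.52 m

22.52 m


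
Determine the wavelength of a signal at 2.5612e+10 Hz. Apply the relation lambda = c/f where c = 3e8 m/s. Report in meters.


lambda = c / f = 3.0000e+08 / 2.5612e+10 = 0.01171 m

0.01171 m


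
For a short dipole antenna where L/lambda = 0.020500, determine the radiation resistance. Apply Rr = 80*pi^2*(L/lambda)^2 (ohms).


Rr = 80 * pi^2 * (0.020500)^2 = 80 * 9.869604 * 4.202500e-04 = 0.3318 ohm

0.3318 ohm


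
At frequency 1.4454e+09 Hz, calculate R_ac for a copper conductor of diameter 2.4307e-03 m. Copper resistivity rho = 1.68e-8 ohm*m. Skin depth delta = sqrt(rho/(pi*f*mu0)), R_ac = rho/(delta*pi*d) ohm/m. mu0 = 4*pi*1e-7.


delta = sqrt(1.68e-8 / (pi * 1.4454e+09 * 4*pi*1e-7)) = 1.715856e-06 m
R_ac = 1.68e-8 / (1.715856e-06 * pi * 2.4307e-03) = 1.282 ohm/m

1.282 ohm/m


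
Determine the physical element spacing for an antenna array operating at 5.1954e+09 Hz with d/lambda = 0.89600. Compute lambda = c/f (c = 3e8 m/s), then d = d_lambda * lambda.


lambda = c / f = 3.0000e+08 / 5.1954e+09 = 0.05774339 m
d = 0.89600 * 0.05774339 = 0.05174 m

0.05174 m


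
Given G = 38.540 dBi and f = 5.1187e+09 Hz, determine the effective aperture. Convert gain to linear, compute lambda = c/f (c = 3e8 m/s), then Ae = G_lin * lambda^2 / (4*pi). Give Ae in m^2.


lambda = c / f = 3.0000e+08 / 5.1187e+09 = 0.05860863 m
G_linear = 10^(38.540/10) = 7144.963
Ae = G_linear * lambda^2 / (4*pi) = 7144.963 * 0.05860863^2 / (4*pi) = 1.953 m^2

1.953 m^2


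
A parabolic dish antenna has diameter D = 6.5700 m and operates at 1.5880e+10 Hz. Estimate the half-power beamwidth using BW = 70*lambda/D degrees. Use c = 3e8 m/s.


lambda = c / f = 3.0000e+08 / 1.5880e+10 = 0.01889169 m
BW = 70 * 0.01889169 / 6.5700 = 0.2013 deg

0.2013 deg


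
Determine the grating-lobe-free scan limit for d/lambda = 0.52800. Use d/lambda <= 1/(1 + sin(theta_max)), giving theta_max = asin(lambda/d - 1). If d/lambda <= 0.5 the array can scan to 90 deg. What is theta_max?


lambda/d - 1 = 1/0.52800 - 1 = 0.8939394
theta_max = asin(0.8939394) = 63.37 deg

63.37 deg


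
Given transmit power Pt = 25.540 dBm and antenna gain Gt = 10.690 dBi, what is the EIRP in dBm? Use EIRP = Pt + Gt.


EIRP = Pt + Gt = 25.540 + 10.690 = 36.23 dBm

36.23 dBm


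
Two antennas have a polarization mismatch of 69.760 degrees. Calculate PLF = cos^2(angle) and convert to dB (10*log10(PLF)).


PLF_linear = cos^2(69.760 deg) = 0.1196837
PLF_dB = 10 * log10(0.1196837) = -9.220 dB

-9.220 dB


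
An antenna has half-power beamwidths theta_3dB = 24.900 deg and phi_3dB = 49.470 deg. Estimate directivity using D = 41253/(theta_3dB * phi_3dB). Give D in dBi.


D_linear = 41253 / (24.900 * 49.470) = 33.48993
D_dBi = 10 * log10(33.48993) = 15.25 dBi

15.25 dBi


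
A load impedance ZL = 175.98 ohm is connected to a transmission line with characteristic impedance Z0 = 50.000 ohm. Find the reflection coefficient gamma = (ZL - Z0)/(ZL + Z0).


gamma = (175.98 - 50.000) / (175.98 + 50.000) = 0.5575

0.5575


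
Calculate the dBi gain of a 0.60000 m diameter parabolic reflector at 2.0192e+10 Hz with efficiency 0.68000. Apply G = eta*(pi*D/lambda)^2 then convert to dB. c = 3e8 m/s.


lambda = c / f = 3.0000e+08 / 2.0192e+10 = 0.01485737 m
G_linear = 0.68000 * (pi * 0.60000 / 0.01485737)^2 = 10945.29
G_dBi = 10 * log10(10945.29) = 40.39 dBi

40.39 dBi


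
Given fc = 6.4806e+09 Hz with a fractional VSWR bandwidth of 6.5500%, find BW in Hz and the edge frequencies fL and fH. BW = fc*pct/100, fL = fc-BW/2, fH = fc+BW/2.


BW = 6.4806e+09 * 6.5500/100 = 4.244793e+08 Hz
fL = 6.4806e+09 - 4.244793e+08/2 = 6.268e+09 Hz
fH = 6.4806e+09 + 4.244793e+08/2 = 6.693e+09 Hz

BW=4.245e+08 Hz, fL=6.268e+09 Hz, fH=6.693e+09 Hz


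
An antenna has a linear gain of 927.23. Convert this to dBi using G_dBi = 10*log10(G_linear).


G_dBi = 10 * log10(927.23) = 29.67 dBi

29.67 dBi


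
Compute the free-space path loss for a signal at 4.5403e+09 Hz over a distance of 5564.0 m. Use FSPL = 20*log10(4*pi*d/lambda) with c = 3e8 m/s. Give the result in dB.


lambda = c / f = 3.0000e+08 / 4.5403e+09 = 0.06607493 m
FSPL = 20 * log10(4*pi*5564.0/0.06607493) = 120.5 dB

120.5 dB


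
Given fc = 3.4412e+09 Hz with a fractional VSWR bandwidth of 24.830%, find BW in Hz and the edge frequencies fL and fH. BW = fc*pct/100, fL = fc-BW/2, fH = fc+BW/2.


BW = 3.4412e+09 * 24.830/100 = 8.544500e+08 Hz
fL = 3.4412e+09 - 8.544500e+08/2 = 3.014e+09 Hz
fH = 3.4412e+09 + 8.544500e+08/2 = 3.868e+09 Hz

BW=8.544e+08 Hz, fL=3.014e+09 Hz, fH=3.868e+09 Hz


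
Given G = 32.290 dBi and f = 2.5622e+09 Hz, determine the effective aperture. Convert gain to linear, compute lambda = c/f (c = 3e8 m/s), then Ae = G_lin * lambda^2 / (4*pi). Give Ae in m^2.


lambda = c / f = 3.0000e+08 / 2.5622e+09 = 0.1170869 m
G_linear = 10^(32.290/10) = 1694.338
Ae = G_linear * lambda^2 / (4*pi) = 1694.338 * 0.1170869^2 / (4*pi) = 1.848 m^2

1.848 m^2


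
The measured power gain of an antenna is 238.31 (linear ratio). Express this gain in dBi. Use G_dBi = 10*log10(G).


G_dBi = 10 * log10(238.31) = 23.77 dBi

23.77 dBi


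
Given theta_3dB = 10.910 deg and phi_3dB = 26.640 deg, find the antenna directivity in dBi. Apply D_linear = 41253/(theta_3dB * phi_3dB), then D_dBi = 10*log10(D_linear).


D_linear = 41253 / (10.910 * 26.640) = 141.9373
D_dBi = 10 * log10(141.9373) = 21.52 dBi

21.52 dBi


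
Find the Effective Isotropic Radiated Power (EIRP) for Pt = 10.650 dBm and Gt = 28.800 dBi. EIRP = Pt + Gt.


EIRP = Pt + Gt = 10.650 + 28.800 = 39.45 dBm

39.45 dBm


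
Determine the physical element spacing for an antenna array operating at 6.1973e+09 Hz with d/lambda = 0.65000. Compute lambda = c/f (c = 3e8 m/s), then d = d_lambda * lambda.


lambda = c / f = 3.0000e+08 / 6.1973e+09 = 0.04840818 m
d = 0.65000 * 0.04840818 = 0.03147 m

0.03147 m


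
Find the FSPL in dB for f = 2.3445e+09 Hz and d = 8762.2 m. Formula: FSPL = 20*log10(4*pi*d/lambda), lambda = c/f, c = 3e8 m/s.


lambda = c / f = 3.0000e+08 / 2.3445e+09 = 0.1279591 m
FSPL = 20 * log10(4*pi*8762.2/0.1279591) = 118.7 dB

118.7 dB


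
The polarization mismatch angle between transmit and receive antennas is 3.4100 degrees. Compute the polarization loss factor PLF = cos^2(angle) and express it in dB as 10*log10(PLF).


PLF_linear = cos^2(3.4100 deg) = 0.9964621
PLF_dB = 10 * log10(0.9964621) = -0.01539 dB

-0.01539 dB


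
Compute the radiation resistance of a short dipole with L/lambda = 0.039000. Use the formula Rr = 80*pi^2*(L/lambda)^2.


Rr = 80 * pi^2 * (0.039000)^2 = 80 * 9.869604 * 1.521000e-03 = 1.201 ohm

1.201 ohm


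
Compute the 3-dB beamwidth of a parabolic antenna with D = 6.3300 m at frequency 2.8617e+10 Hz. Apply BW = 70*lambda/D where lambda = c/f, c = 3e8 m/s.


lambda = c / f = 3.0000e+08 / 2.8617e+10 = 0.01048328 m
BW = 70 * 0.01048328 / 6.3300 = 0.1159 deg

0.1159 deg
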